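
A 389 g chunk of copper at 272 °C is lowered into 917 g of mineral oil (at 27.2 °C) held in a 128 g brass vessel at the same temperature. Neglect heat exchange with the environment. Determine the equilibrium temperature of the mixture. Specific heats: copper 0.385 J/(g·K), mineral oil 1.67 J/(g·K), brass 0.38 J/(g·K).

Net heat exchanged in the isolated system is zero:
389×0.385×(T − 272) + 917×1.67×(T − 27.2) + 128×0.38×(T − 27.2) = 0
(149.77 + 1531.4 + 48.64) T = 149.77×272 + 1531.4×27.2 + 48.64×27.2
T ≈ 48.39 °C

T_f ≈ 48.4 °C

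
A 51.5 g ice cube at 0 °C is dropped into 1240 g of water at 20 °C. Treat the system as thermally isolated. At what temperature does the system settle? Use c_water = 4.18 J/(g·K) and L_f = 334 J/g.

Let T be the final temperature. ΣQ_i = 0:
melt ice: 51.5×334 = 17201; warm the meltwater: 215.27 T; water cools: 1240×4.18×(T − 20) = 5183.2(T − 20)
5398.5 T = 103664 − 17201 = 86463
T ≈ 16.02 °C — above 0 °C, consistent with complete melting.

T_f ≈ 16.0 °C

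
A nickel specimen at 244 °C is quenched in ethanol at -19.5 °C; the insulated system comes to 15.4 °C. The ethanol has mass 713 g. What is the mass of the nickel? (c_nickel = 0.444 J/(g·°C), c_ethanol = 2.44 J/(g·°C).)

m ≈ 598 g

|Q_nickel| = |Q_ethanol|:
m×0.444×(244 − 15.4) = 713×2.44×(15.4 − (-19.5))
101.5 m = 60716  ⇒  m ≈ 598.2 g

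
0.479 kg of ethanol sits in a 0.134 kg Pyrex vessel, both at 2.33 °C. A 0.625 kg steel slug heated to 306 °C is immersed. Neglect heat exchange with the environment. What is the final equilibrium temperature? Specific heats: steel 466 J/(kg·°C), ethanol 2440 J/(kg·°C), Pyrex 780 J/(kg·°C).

Taking heat into each body as positive, Σ m c ΔT = 0:
0.625*466*(T − 306) + 0.479*2440*(T − 2.33) + 0.134*780*(T − 2.33) = 0
(291.25 + 1168.8 + 104.52) T = 291.25*306 + 1168.8*2.33 + 104.52*2.33
T = 92089/1564.5 ≈ 58.86 °C

T_f ≈ 58.9 °C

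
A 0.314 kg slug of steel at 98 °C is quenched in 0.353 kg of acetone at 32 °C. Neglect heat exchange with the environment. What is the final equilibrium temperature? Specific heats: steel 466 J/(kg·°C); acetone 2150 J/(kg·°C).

T_f ≈ 42.7 °C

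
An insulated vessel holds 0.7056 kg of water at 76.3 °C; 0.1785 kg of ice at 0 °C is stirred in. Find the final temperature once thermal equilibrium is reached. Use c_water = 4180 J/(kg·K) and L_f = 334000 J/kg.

T_f ≈ 44.8 °C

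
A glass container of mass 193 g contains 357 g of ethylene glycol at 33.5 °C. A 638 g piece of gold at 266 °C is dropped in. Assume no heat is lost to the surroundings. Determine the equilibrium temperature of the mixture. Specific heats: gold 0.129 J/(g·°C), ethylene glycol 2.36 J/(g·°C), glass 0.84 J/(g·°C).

T_f ≈ 51.1 °C

Energy conservation, ΣQ = 0:
638*0.129*(T − 266) + 357*2.36*(T − 33.5) + 193*0.84*(T − 33.5) = 0
82.3(T − 266) + 842.52(T − 33.5) + 162.12(T − 33.5) = 0
(82.3 + 842.52 + 162.12) T = 82.3*266 + 842.52*33.5 + 162.12*33.5
T ≈ 51.10 °C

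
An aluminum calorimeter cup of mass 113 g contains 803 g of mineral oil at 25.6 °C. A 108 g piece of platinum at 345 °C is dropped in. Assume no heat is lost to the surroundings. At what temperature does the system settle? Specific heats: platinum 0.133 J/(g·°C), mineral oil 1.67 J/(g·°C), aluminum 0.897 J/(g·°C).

T_f ≈ 28.7 °C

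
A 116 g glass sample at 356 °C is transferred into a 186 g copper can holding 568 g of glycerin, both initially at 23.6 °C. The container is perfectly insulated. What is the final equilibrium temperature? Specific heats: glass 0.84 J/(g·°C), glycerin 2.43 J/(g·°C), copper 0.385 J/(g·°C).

T_f ≈ 44.5 °C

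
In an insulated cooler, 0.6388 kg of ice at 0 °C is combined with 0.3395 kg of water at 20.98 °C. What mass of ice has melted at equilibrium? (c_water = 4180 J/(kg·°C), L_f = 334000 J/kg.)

m_melted ≈ 0.0891 kg

Cooling the water to 0 °C releases 0.3395·4180·20.98 = 29773 J.
To melt every bit of ice: 0.6388·334000 = 213359 J.
29773 J < 213359 J, so only part of the ice melts and the system sits at 0 °C.
Mass melted = 29773/334000 ≈ 0.08914 kg.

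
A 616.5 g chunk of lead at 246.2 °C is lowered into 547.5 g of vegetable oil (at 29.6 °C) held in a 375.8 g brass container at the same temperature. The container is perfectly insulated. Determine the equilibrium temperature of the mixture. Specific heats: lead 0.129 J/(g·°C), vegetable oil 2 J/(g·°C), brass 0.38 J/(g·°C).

T_f ≈ 42.7 °C

Energy conservation, ΣQ = 0:
616.5*0.129*(T − 246.2) + 547.5*2*(T − 29.6) + 375.8*0.38*(T − 29.6) = 0
(79.53 + 1095 + 142.8) T = 79.53*246.2 + 1095*29.6 + 142.8*29.6
T = 56219/1317.3 ≈ 42.68 °C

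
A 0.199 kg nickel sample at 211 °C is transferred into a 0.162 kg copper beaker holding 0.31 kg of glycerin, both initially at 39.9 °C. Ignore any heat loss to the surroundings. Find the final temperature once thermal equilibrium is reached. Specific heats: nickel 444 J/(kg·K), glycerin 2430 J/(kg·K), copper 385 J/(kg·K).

T_f ≈ 56.6 °C

With ΣQ=0 the equilibrium temperature is the m·c-weighted mean:
T_f = (88.36·211 + 753.3·39.9 + 62.37·39.9) / (88.36 + 753.3 + 62.37)
    = 51188 / 904.03 ≈ 56.62 °C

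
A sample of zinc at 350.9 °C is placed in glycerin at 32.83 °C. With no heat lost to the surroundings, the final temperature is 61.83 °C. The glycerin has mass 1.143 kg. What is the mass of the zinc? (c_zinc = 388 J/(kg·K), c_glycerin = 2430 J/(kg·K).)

m ≈ 0.718 kg

Let T be the final temperature. ΣQ_i = 0:
m×388×(61.83 − 350.9) + 1.143×2430×(61.83 − 32.83) = 0
-112159 m = -80547
m = -80547/-112159 ≈ 0.7182 kg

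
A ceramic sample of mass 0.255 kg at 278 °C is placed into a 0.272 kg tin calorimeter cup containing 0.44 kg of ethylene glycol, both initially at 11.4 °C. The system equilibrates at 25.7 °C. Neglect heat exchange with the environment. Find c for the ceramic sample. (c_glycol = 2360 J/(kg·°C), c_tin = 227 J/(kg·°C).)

Conservation of energy gives ΣQ = 0:
0.255·c·(25.7 − 278) + 0.44·2360·(25.7 − 11.4) + 0.272·227·(25.7 − 11.4) = 0
-64.34 c = -15732
c = -15732/-64.34 ≈ 244.5 J/(kg·°C)

c ≈ 245 J/(kg·°C)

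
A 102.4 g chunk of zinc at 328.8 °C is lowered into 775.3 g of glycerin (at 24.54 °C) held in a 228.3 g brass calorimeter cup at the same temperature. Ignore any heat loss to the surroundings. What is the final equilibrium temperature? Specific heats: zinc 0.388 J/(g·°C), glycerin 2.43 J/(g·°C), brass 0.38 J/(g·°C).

Conservation of energy gives ΣQ = 0:
102.4×0.388×(T − 328.8) + 775.3×2.43×(T − 24.54) + 228.3×0.38×(T − 24.54) = 0
2010.5 T = 61425
T ≈ 30.55 °C

T_f ≈ 30.6 °C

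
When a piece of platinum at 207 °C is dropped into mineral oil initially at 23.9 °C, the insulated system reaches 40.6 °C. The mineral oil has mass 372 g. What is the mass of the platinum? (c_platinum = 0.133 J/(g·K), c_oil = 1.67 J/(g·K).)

m ≈ 469 g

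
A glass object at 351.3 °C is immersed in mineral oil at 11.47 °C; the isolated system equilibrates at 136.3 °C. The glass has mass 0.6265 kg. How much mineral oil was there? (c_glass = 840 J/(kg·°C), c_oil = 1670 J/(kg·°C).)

m ≈ 0.543 kg

Heat lost by the glass = heat gained by the oil:
0.6265·840·(351.3 − 136.3) = m·1670·(136.3 − 11.47)
208466 m = 113146  ⇒  m ≈ 0.5428 kg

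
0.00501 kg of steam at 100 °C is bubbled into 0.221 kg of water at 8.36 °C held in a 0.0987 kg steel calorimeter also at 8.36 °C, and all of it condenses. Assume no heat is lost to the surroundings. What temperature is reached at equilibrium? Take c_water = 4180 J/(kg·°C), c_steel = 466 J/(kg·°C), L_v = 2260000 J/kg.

T_f ≈ 21.7 °C

Setting the total heat transfer to zero:
latent heat released on condensation: 0.00501×2260000 = 11323
  condensate cools 100→T: 0.00501×4180×(T − 100) = 20.94(T − 100)
  water warms: 0.221×4180×(T − 8.36) = 923.78(T − 8.36)
  cup: 45.99(T − 8.36)
990.72 T = 11323 + 2094.2 + 8107.3 = 21524
T ≈ 21.73 °C — below 100 °C, confirming all the steam condensed.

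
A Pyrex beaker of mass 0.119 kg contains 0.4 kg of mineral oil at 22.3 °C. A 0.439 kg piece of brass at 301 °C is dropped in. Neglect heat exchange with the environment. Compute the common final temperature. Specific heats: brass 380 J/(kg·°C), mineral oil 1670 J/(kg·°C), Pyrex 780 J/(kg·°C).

Setting the total heat transfer to zero:
0.439*380*(T − 301) + 0.4*1670*(T − 22.3) + 0.119*780*(T − 22.3) = 0
166.82(T − 301) + 668(T − 22.3) + 92.82(T − 22.3) = 0
927.64 T = 67179
T = 67179 / 927.64 = 72.4 °C

T_f ≈ 72.4 °C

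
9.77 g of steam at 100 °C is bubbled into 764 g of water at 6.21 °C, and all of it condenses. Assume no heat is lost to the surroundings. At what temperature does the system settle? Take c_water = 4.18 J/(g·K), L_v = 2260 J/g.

T_f ≈ 14.2 °C

Sum of m c ΔT and latent-heat terms is zero:
steam→water at 100 °C releases m L_v = 9.77×2260 = 22080; condensed water 100 °C→T: 40.84(T − 100); water warms: 764×4.18×(T − 6.21) = 3193.5(T − 6.21)
3234.4 T = 22080 + 4083.9 + 19832 = 45996
T ≈ 14.22 °C, under the boiling point, so the assumption holds.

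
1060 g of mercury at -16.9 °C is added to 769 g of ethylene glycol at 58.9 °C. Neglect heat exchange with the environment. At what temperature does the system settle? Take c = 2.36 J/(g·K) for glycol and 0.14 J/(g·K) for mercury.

T_f ≈ 53.2 °C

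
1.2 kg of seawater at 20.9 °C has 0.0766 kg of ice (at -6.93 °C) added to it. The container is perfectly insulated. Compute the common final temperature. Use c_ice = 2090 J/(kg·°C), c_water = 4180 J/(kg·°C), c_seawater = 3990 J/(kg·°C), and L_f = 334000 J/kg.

Sum of m c ΔT and latent-heat terms is zero:
ice -6.93→0 °C: 0.0766·2090·6.93 = 1109.5
  fusion: m_ice L_f = 0.0766·334000 = 25584
  meltwater 0→T: 0.0766·4180·T = 320.19 T
  seawater: 4788(T − 20.9)
5108.2 T = 100069 − 26694 = 73375
T ≈ 14.36 °C (positive, so assuming full melt was valid).

T_f ≈ 14.4 °C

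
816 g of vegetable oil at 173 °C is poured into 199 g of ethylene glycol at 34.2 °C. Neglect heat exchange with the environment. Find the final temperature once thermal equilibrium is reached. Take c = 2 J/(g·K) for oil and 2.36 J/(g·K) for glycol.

Setting the total heat transfer to zero:
816·2·(T − 173) + 199·2.36·(T − 34.2) = 0
1632(T − 173) + 469.64(T − 34.2) = 0
2101.6 T = 298398
T = 298398/2101.6 ≈ 141.98 °C

T_f ≈ 142.0 °C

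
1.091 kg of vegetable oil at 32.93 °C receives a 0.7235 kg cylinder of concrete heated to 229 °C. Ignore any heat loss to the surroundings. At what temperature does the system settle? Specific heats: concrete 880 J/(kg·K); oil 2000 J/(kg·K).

Net heat exchanged in the isolated system is zero:
0.7235·880·(T − 229) + 1.091·2000·(T − 32.93) = 0
2818.7 T = 217653
T ≈ 77.22 °C

T_f ≈ 77.2 °C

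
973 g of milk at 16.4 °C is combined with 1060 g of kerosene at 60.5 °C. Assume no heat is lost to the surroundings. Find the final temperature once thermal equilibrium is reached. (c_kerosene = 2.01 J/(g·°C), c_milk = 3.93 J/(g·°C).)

Net heat exchanged in the isolated system is zero:
1060·2.01·(T − 60.5) + 973·3.93·(T − 16.4) = 0
2130.6(T − 60.5) + 3823.9(T − 16.4) = 0
5954.5 T = 191613
T = 191613 / 5954.5 = 32.2 °C

T_f ≈ 32.2 °C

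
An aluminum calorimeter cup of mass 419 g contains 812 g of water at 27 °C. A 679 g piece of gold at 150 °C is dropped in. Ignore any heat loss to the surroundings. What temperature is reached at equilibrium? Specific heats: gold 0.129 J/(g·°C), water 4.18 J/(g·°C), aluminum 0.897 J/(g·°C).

T_f ≈ 29.8 °C

Taking heat into each body as positive, Σ m c ΔT = 0:
679·0.129·(T − 150) + 812·4.18·(T − 27) + 419·0.897·(T − 27) = 0
(87.59 + 3394.2 + 375.84) T = 87.59·150 + 3394.2·27 + 375.84·27
T = 114929 / 3857.6 = 29.8 °C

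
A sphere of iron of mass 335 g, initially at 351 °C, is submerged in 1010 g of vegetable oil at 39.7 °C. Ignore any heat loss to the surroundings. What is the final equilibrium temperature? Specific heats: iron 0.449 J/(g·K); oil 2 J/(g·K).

T_f ≈ 61.3 °C

Conservation of energy gives ΣQ = 0:
335*0.449*(T − 351) + 1010*2*(T − 39.7) = 0
(150.41 + 2020) T = 150.41*351 + 2020*39.7
T ≈ 61.27 °C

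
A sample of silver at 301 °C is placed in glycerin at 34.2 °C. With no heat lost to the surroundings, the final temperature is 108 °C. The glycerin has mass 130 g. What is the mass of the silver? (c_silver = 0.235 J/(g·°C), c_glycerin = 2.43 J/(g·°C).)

Heat lost by the silver = heat gained by the glycerin:
m×0.235×(301 − 108) = 130×2.43×(108 − 34.2)
45.35 m = 23313  ⇒  m ≈ 514 g

m ≈ 514 g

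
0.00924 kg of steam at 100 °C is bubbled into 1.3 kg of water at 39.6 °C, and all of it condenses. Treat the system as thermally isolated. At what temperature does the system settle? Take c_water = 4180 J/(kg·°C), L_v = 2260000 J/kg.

Energy conservation, ΣQ = 0:
latent heat released on condensation: 0.00924×2260000 = 20882; condensed water 100 °C→T: 38.62(T − 100); original water: 5434(T − 39.6)
5472.6 T = 20882 + 3862.3 + 215186 = 239931
T ≈ 43.84 °C — below 100 °C, confirming all the steam condensed.

T_f ≈ 43.8 °C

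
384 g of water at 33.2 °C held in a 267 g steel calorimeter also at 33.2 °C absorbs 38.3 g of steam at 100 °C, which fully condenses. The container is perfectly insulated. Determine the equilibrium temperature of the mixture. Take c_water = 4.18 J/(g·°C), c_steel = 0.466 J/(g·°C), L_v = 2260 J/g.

T_f ≈ 84.7 °C

Energy balance with sensible and latent terms:
latent heat released on condensation: 38.3×2260 = 86558; condensed water 100 °C→T: 160.09(T − 100); original water: 1605.1(T − 33.2); cup: 124.42(T − 33.2)
1889.6 T = 86558 + 16009 + 57421 = 159988
T ≈ 84.67 °C — below 100 °C, confirming all the steam condensed.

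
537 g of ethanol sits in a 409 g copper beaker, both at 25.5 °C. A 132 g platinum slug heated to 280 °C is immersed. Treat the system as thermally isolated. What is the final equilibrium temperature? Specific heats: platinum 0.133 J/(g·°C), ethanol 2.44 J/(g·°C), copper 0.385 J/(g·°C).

T_f ≈ 28.5 °C

Net heat exchanged in the isolated system is zero:
132·0.133·(T − 280) + 537·2.44·(T − 25.5) + 409·0.385·(T − 25.5) = 0
(17.56 + 1310.3 + 157.47) T = 17.56·280 + 1310.3·25.5 + 157.47·25.5
T = 42343 / 1485.3 = 28.5 °C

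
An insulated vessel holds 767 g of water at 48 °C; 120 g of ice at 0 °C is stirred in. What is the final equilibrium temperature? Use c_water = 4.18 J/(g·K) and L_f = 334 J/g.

T_f ≈ 30.7 °C

Setting the total heat transfer to zero:
melt ice: 120·334 = 40080
  warm the meltwater: 501.6 T
  water cools: 767·4.18·(T − 48) = 3206.1(T − 48)
3707.7 T = 153891 − 40080 = 113811
T ≈ 30.70 °C — above 0 °C, consistent with complete melting.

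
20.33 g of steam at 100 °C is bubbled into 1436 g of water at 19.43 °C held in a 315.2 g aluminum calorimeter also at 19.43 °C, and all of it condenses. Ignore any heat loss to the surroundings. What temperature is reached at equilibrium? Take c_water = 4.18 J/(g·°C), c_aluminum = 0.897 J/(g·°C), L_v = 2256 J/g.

T_f ≈ 27.7 °C

Taking heat into each body as positive, Σ m c ΔT = 0:
latent heat released on condensation: 20.33·2256 = 45864
  condensate cools 100→T: 20.33·4.18·(T − 100) = 84.98(T − 100)
  water warms: 1436·4.18·(T − 19.43) = 6002.5(T − 19.43)
  cup: 282.73(T − 19.43)
6370.2 T = 45864 + 8497.9 + 122122 = 176484
T ≈ 27.70 °C, under the boiling point, so the assumption holds.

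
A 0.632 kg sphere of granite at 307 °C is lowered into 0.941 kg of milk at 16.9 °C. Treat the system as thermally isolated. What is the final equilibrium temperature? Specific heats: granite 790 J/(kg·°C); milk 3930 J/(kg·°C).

T_f ≈ 51.4 °C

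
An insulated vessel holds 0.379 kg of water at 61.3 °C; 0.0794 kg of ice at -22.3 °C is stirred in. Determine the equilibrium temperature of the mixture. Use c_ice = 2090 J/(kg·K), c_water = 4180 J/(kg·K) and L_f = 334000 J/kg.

T_f ≈ 34.9 °C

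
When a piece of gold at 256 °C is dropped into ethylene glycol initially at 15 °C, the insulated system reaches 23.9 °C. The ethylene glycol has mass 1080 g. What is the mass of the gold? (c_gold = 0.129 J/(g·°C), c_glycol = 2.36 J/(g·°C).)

m ≈ 758 g

Heat gained plus heat lost sum to zero:
m·0.129·(23.9 − 256) + 1080·2.36·(23.9 − 15) = 0
-29.94 m = -22684
m = -22684/-29.94 ≈ 757.6 g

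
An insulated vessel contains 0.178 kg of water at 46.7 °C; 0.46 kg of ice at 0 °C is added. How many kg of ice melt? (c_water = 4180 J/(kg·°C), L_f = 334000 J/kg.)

m_melted ≈ 0.104 kg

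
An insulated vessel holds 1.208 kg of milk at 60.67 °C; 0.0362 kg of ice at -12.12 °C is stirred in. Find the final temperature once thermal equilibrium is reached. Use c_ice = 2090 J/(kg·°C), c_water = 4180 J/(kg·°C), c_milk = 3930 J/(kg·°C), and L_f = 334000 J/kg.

T_f ≈ 56.1 °C

Conservation of energy gives ΣQ = 0:
ice -12.12→0 °C: 0.0362×2090×12.12 = 916.97; fusion: m_ice L_f = 0.0362×334000 = 12091; meltwater 0→T: 0.0362×4180×T = 151.32 T; milk: 4747.4(T − 60.67)
4898.8 T = 288027 − 13008 = 275019
T ≈ 56.14 °C — above 0 °C, consistent with complete melting.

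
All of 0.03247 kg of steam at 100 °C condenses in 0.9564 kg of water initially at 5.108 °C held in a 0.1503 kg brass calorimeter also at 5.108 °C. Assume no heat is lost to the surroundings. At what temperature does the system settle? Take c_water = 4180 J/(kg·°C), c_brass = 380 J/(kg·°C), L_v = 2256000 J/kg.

T_f ≈ 25.7 °C

Sum of m c ΔT and latent-heat terms is zero:
condense steam: −0.03247·2256000 = −73252
  condensed water 100 °C→T: 135.72(T − 100)
  original water: 3997.8(T − 5.108)
  brass cup: 0.1503·380·(T − 5.108) = 57.11(T − 5.108)
4190.6 T = 73252 + 13572 + 20712 = 107537
T ≈ 25.66 °C, under the boiling point, so the assumption holds.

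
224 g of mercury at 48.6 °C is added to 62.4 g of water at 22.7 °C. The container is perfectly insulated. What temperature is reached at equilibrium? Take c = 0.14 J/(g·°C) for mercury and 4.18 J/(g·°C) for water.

T_f = Σ m_i c_i T_i / Σ m_i c_i:
T_f = (31.36×48.6 + 260.83×22.7) / (31.36 + 260.83)
    = 7445 / 292.19 ≈ 25.48 °C

T_f ≈ 25.5 °C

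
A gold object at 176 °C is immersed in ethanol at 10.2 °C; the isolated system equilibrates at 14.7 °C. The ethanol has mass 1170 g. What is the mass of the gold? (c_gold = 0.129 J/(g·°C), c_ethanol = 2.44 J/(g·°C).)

Taking heat into each body as positive, Σ m c ΔT = 0:
m·0.129·(14.7 − 176) + 1170·2.44·(14.7 − 10.2) = 0
-20.81 m = -12847
m = -12847/-20.81 ≈ 617.4 g

m ≈ 617 g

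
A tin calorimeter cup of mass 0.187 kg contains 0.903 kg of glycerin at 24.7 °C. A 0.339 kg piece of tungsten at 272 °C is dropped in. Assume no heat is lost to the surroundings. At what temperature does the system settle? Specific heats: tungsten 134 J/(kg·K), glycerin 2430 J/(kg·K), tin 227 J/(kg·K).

T_f ≈ 29.6 °C

Taking heat into each body as positive, Σ m c ΔT = 0:
0.339·134·(T − 272) + 0.903·2430·(T − 24.7) + 0.187·227·(T − 24.7) = 0
45.43(T − 272) + 2194.3(T − 24.7) + 42.45(T − 24.7) = 0
2282.2 T = 67603
T ≈ 29.62 °C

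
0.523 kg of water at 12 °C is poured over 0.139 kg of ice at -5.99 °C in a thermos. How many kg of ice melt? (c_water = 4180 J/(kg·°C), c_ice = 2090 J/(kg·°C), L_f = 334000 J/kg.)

Heat available from the water dropping to 0 °C: 0.523×4180×12 = 26234 J.
Warming the ice to 0 °C takes 0.139×2090×5.99 = 1740.2 J, leaving 24494 J for melting.
To melt every bit of ice: 0.139×334000 = 46426 J.
That's not enough to melt it all — equilibrium is at 0 °C with ice remaining.
Mass melted = 24494/334000 ≈ 0.07333 kg.

m_melted ≈ 0.0733 kg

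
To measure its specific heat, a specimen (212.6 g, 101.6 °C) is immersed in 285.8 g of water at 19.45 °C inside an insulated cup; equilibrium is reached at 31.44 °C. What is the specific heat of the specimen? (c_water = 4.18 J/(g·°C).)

c ≈ 0.96 J/(g·°C)

m_s c (T_s − T_f) = m_water c_water (T_f − T_0):
212.6·c·(101.6 − 31.44) = 285.8·4.18·(31.44 − 19.45)
14916 c = 14324  ⇒  c ≈ 0.9603 J/(g·°C)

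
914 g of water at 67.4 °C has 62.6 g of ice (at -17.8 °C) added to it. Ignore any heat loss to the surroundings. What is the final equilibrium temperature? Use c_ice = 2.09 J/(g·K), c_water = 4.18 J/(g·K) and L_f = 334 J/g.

Heat gained plus heat lost sum to zero:
warm ice to 0 °C: 62.6×2.09×(0 − (-17.8)) = 2328.8
  melt ice: 62.6×334 = 20908
  warm the meltwater: 261.67 T
  water cools: 914×4.18×(T − 67.4) = 3820.5(T − 67.4)
4082.2 T = 257503 − 23237 = 234266
T ≈ 57.39 °C — above 0 °C, consistent with complete melting.

T_f ≈ 57.4 °C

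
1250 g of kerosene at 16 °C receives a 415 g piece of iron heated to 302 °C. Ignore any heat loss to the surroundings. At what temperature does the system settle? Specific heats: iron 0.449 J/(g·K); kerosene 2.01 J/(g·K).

T_f = Σ m_i c_i T_i / Σ m_i c_i:
T_f = (186.34*302 + 2512.5*16) / (186.34 + 2512.5)
    = 96473 / 2698.8 ≈ 35.75 °C

T_f ≈ 35.7 °C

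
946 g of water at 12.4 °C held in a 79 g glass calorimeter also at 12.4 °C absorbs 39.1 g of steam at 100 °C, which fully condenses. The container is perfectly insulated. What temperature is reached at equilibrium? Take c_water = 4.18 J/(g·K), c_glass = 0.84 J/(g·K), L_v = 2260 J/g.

T_f ≈ 36.9 °C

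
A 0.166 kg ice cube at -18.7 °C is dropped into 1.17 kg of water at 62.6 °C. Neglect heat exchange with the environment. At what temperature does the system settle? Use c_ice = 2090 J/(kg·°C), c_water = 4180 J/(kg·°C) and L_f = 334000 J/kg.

T_f ≈ 43.7 °C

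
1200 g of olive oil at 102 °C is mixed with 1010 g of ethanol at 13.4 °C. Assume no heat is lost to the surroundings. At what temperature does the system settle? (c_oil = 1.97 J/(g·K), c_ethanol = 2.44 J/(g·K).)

Taking heat into each body as positive, Σ m c ΔT = 0:
1200×1.97×(T − 102) + 1010×2.44×(T − 13.4) = 0
2364(T − 102) + 2464.4(T − 13.4) = 0
4828.4 T = 274151
T ≈ 56.78 °C

T_f ≈ 56.8 °C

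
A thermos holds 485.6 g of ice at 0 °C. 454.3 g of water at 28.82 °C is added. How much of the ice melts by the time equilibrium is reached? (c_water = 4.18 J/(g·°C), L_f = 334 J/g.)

m_melted ≈ 164 g

Water can give up m c ΔT = 454.3·4.18·28.82 = 54728 J before reaching 0 °C.
Fully melting the ice requires m_ice L_f = 485.6·334 = 162190 J.
54728 J < 162190 J, so only part of the ice melts and the system sits at 0 °C.
Mass melted = 54728/334 ≈ 163.9 g.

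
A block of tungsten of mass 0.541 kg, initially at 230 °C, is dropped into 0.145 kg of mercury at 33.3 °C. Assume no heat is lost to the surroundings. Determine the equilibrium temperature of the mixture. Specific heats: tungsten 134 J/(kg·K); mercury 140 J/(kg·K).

Heat lost by the tungsten equals heat gained by the mercury:
0.541·134·(230 − T) = 0.145·140·(T − 33.3)
72.49(230 − T) = 20.3(T − 33.3)
92.79 T = 17350  ⇒  T ≈ 186.97 °C

T_f ≈ 187.0 °C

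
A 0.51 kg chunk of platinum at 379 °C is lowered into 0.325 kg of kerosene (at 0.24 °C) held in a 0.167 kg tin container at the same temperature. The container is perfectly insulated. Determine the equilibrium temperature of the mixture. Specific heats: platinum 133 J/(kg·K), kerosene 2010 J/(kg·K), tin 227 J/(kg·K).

T_f ≈ 34.1 °C

T_f is the heat-capacity-weighted average of the initial temperatures:
T_f = (67.83·379 + 653.25·0.24 + 37.91·0.24) / (67.83 + 653.25 + 37.91)
    = 25873 / 758.99 ≈ 34.09 °C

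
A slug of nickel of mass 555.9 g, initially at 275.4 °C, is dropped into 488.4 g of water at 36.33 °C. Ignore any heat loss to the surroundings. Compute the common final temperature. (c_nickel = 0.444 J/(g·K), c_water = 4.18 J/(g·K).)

T_f ≈ 62.1 °C

Heat gained plus heat lost sum to zero:
555.9·0.444·(T − 275.4) + 488.4·4.18·(T − 36.33) = 0
246.82(T − 275.4) + 2041.5(T − 36.33) = 0
(246.82 + 2041.5) T = 246.82·275.4 + 2041.5·36.33
T ≈ 62.12 °C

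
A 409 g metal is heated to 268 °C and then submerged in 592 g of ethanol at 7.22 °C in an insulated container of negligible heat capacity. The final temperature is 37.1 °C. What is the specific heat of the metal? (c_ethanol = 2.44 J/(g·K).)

Setting the total heat transfer to zero:
409·c·(37.1 − 268) + 592·2.44·(37.1 − 7.22) = 0
-94438 c = -43161
c = -43161/-94438 ≈ 0.457 J/(g·K)

c ≈ 0.457 J/(g·K)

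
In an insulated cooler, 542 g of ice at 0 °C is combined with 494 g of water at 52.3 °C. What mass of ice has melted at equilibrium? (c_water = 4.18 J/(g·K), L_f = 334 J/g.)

m_melted ≈ 323 g

Water can give up m c ΔT = 494·4.18·52.3 = 107995 J before reaching 0 °C.
Fully melting the ice requires m_ice L_f = 542·334 = 181028 J.
Since 107995 < 181028 J, not all the ice melts; equilibrium is at 0 °C.
m_melt = 107995 / L_f = 323.3 g.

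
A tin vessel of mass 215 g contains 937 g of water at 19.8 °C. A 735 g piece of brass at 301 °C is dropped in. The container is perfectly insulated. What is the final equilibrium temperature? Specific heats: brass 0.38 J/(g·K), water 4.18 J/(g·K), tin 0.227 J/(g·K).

T_f ≈ 38.3 °C

Heat gained plus heat lost sum to zero:
735×0.38×(T − 301) + 937×4.18×(T − 19.8) + 215×0.227×(T − 19.8) = 0
279.3(T − 301) + 3916.7(T − 19.8) + 48.8(T − 19.8) = 0
(279.3 + 3916.7 + 48.8) T = 279.3×301 + 3916.7×19.8 + 48.8×19.8
T = 162586 / 4244.8 = 38.3 °C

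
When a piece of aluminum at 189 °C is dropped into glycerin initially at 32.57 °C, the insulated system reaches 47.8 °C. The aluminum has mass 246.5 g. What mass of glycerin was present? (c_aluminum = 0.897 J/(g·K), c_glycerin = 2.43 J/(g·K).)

m ≈ 844 g

Heat gained plus heat lost sum to zero:
246.5×0.897×(47.8 − 189) + m×2.43×(47.8 − 32.57) = 0
37.01 m = 31221
m = 31221/37.01 ≈ 843.6 g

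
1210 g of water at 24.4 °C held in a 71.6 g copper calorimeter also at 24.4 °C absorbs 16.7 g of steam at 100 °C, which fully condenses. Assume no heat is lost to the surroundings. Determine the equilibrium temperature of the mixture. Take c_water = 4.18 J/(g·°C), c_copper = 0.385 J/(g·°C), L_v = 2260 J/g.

T_f ≈ 32.7 °C

Conservation of energy gives ΣQ = 0:
latent heat released on condensation: 16.7×2260 = 37742
  condensed water 100 °C→T: 69.81(T − 100)
  original water: 5057.8(T − 24.4)
  cup: 27.57(T − 24.4)
5155.2 T = 37742 + 6980.6 + 124083 = 168806
T ≈ 32.74 °C, under the boiling point, so the assumption holds.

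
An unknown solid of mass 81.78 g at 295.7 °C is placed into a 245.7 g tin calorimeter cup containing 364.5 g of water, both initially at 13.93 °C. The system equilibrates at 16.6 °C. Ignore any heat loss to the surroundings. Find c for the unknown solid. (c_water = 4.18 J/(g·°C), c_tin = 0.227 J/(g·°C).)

Conservation of energy gives ΣQ = 0:
81.78·c·(16.6 − 295.7) + 364.5·4.18·(16.6 − 13.93) + 245.7·0.227·(16.6 − 13.93) = 0
-22825 c = -4217
c = -4217/-22825 ≈ 0.1848 J/(g·°C)

c ≈ 0.185 J/(g·°C)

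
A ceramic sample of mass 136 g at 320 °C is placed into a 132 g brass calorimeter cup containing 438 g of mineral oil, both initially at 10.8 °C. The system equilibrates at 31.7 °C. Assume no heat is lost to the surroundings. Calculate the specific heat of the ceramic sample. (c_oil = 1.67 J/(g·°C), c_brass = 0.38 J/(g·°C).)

c ≈ 0.417 J/(g·°C)

Energy conservation, ΣQ = 0:
136·c·(31.7 − 320) + 438·1.67·(31.7 − 10.8) + 132·0.38·(31.7 − 10.8) = 0
-39209 c = -16336
c = -16336/-39209 ≈ 0.4166 J/(g·°C)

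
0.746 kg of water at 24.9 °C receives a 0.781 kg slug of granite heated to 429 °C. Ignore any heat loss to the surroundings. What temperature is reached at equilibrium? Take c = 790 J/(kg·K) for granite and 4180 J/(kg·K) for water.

Set heat shed by the hot body equal to heat absorbed by the cold body:
0.781·790·(429 − T) = 0.746·4180·(T − 24.9)
616.99(429 − T) = 3118.3(T − 24.9)
3735.3 T = 342334  ⇒  T ≈ 91.65 °C

T_f ≈ 91.6 °C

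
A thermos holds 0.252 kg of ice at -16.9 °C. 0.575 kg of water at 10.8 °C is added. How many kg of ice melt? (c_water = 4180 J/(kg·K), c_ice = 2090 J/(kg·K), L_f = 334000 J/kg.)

Cooling the water to 0 °C releases 0.575×4180×10.8 = 25958 J.
Warming the ice to 0 °C takes 0.252×2090×16.9 = 8900.9 J, leaving 17057 J for melting.
To melt every bit of ice: 0.252×334000 = 84168 J.
17057 J < 84168 J, so only part of the ice melts and the system sits at 0 °C.
m_melt = 17057 / L_f = 0.05107 kg.

m_melted ≈ 0.0511 kg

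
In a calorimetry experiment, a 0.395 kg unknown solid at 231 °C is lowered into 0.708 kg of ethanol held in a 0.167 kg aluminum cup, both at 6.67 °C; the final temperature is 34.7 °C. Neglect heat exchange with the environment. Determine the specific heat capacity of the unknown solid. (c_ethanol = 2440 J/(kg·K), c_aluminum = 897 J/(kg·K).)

c ≈ 679 J/(kg·K)

Net heat exchanged in the isolated system is zero:
0.395×c×(34.7 − 231) + 0.708×2440×(34.7 − 6.67) + 0.167×897×(34.7 − 6.67) = 0
-77.54 c = -52621
c = -52621/-77.54 ≈ 678.6 J/(kg·K)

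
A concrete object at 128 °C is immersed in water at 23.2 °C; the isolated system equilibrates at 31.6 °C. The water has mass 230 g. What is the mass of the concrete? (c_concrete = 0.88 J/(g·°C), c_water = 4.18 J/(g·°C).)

m ≈ 95.2 g

Energy conservation, ΣQ = 0:
m×0.88×(31.6 − 128) + 230×4.18×(31.6 − 23.2) = 0
-84.83 m = -8075.8
m = -8075.8/-84.83 ≈ 95.2 g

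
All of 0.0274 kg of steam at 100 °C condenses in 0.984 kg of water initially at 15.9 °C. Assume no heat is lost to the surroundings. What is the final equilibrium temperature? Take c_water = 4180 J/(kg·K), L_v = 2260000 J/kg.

Sum of m c ΔT and latent-heat terms is zero:
steam→water at 100 °C releases m L_v = 0.0274×2260000 = 61924
  condensed water 100 °C→T: 114.53(T − 100)
  water warms: 0.984×4180×(T − 15.9) = 4113.1(T − 15.9)
4227.7 T = 61924 + 11453 + 65399 = 138776
T ≈ 32.83 °C — below 100 °C, confirming all the steam condensed.

T_f ≈ 32.8 °C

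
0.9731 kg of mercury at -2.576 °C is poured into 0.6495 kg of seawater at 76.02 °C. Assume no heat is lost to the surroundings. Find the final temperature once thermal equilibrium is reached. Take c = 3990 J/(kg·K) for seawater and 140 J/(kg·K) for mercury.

Let T be the final temperature. ΣQ_i = 0:
0.6495×3990×(T − 76.02) + 0.9731×140×(T − (-2.576)) = 0
2727.7 T = 196655
T ≈ 72.09 °C

T_f ≈ 72.1 °C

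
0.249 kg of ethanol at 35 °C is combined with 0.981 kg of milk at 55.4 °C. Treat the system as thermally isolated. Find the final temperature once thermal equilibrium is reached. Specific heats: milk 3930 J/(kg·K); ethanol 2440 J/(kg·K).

Energy conservation, ΣQ = 0:
0.981×3930×(T − 55.4) + 0.249×2440×(T − 35) = 0
3855.3(T − 55.4) + 607.56(T − 35) = 0
(3855.3 + 607.56) T = 3855.3×55.4 + 607.56×35
T = 234850/4462.9 ≈ 52.62 °C

T_f ≈ 52.6 °C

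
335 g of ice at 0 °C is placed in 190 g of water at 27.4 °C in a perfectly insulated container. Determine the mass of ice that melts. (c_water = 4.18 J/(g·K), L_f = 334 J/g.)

Cooling the water to 0 °C releases 190·4.18·27.4 = 21761 J.
To melt every bit of ice: 335·334 = 111890 J.
21761 J < 111890 J, so only part of the ice melts and the system sits at 0 °C.
Mass melted = 21761/334 ≈ 65.15 g.

m_melted ≈ 65.2 g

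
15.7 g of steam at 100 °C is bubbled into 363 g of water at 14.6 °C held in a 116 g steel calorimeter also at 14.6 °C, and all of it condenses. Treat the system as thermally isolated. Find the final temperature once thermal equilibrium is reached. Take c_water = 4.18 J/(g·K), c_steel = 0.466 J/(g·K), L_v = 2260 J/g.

T_f ≈ 39.7 °C

Let T be the final temperature. ΣQ_i = 0:
condense steam: −15.7×2260 = −35482
  condensed water 100 °C→T: 65.63(T − 100)
  original water: 1517.3(T − 14.6)
  steel cup: 116×0.466×(T − 14.6) = 54.06(T − 14.6)
1637 T = 35482 + 6562.6 + 22942 = 64987
T ≈ 39.70 °C — below 100 °C, confirming all the steam condensed.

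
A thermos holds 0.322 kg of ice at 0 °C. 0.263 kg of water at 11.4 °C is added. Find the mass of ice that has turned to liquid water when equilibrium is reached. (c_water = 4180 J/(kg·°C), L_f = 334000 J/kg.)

m_melted ≈ 0.0375 kg

Heat available from the water dropping to 0 °C: 0.263·4180·11.4 = 12532 J.
Fully melting the ice requires m_ice L_f = 0.322·334000 = 107548 J.
Since 12532 < 107548 J, not all the ice melts; equilibrium is at 0 °C.
Mass melted = 12532/334000 ≈ 0.03752 kg.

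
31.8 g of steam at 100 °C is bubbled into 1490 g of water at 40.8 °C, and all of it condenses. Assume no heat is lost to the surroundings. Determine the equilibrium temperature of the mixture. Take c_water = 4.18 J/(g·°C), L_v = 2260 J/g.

Setting the total heat transfer to zero:
condense steam: −31.8×2260 = −71868; condensed water 100 °C→T: 132.92(T − 100); original water: 6228.2(T − 40.8)
6361.1 T = 71868 + 13292 + 254111 = 339271
T ≈ 53.34 °C — below 100 °C, confirming all the steam condensed.

T_f ≈ 53.3 °C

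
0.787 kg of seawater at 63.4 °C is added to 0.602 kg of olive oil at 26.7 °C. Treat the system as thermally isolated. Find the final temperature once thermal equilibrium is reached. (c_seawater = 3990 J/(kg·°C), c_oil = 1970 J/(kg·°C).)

T_f ≈ 53.3 °C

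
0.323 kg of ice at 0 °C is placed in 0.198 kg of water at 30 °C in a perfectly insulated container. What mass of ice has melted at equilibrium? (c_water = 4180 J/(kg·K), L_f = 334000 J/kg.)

Heat available from the water dropping to 0 °C: 0.198·4180·30 = 24829 J.
Melting all 0.323 kg of ice would need 0.323·334000 = 107882 J.
24829 J < 107882 J, so only part of the ice melts and the system sits at 0 °C.
m_melt = 24829 / L_f = 0.07434 kg.

m_melted ≈ 0.0743 kg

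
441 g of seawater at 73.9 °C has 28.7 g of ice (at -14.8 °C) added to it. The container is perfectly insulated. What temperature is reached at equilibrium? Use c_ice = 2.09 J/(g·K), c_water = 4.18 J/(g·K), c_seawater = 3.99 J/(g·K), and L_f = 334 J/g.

Conservation of energy gives ΣQ = 0:
warm ice to 0 °C: 28.7·2.09·(0 − (-14.8)) = 887.75; melt ice: 28.7·334 = 9585.8; meltwater 0→T: 28.7·4.18·T = 119.97 T; seawater cools: 441·3.99·(T − 73.9) = 1759.6(T − 73.9)
1879.6 T = 130034 − 10474 = 119560
T ≈ 63.61 °C. Since T > 0 °C, the all-ice-melts assumption holds.

T_f ≈ 63.6 °C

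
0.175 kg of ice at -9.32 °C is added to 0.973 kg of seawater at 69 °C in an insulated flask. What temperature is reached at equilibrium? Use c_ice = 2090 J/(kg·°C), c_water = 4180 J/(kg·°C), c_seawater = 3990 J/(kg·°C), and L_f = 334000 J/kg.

T_f ≈ 44.7 °C

Heat gained plus heat lost sum to zero:
warm ice to 0 °C: 0.175·2090·(0 − (-9.32)) = 3408.8; fusion: m_ice L_f = 0.175·334000 = 58450; meltwater 0→T: 0.175·4180·T = 731.5 T; seawater: 3882.3(T − 69)
4613.8 T = 267877 − 61859 = 206018
T ≈ 44.65 °C. Since T > 0 °C, the all-ice-melts assumption holds.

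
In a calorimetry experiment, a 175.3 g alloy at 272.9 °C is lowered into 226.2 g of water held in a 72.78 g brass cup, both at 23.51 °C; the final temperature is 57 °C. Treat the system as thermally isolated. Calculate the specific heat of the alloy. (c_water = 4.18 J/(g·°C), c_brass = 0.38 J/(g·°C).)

Net heat exchanged in the isolated system is zero:
175.3·c·(57 − 272.9) + 226.2·4.18·(57 − 23.51) + 72.78·0.38·(57 − 23.51) = 0
-37847 c = -32592
c = -32592/-37847 ≈ 0.8611 J/(g·°C)

c ≈ 0.861 J/(g·°C)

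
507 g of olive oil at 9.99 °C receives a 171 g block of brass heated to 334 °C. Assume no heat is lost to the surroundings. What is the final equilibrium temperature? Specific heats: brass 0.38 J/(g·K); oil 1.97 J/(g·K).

T_f ≈ 29.8 °C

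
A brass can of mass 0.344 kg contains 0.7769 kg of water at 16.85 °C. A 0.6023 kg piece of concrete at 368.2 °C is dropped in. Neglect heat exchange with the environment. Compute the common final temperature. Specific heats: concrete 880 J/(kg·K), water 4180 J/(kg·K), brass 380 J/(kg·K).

T_f ≈ 64.5 °C

Let T be the final temperature. ΣQ_i = 0:
0.6023·880·(T − 368.2) + 0.7769·4180·(T − 16.85) + 0.344·380·(T − 16.85) = 0
530.02(T − 368.2) + 3247.4(T − 16.85) + 130.72(T − 16.85) = 0
(530.02 + 3247.4 + 130.72) T = 530.02·368.2 + 3247.4·16.85 + 130.72·16.85
T ≈ 64.50 °C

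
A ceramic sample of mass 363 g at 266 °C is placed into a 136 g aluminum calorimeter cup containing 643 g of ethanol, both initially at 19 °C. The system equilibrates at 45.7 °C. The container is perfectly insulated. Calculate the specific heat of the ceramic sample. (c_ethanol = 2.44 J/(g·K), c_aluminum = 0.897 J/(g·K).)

Heat gained plus heat lost sum to zero:
363·c·(45.7 − 266) + 643·2.44·(45.7 − 19) + 136·0.897·(45.7 − 19) = 0
-79969 c = -45147
c = -45147/-79969 ≈ 0.5646 J/(g·K)

c ≈ 0.565 J/(g·K)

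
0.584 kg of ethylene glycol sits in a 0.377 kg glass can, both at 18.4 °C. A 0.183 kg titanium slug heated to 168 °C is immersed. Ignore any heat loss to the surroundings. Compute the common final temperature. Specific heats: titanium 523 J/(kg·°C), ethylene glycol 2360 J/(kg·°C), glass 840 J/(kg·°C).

Conservation of energy gives ΣQ = 0:
0.183×523×(T − 168) + 0.584×2360×(T − 18.4) + 0.377×840×(T − 18.4) = 0
(95.71 + 1378.2 + 316.68) T = 95.71×168 + 1378.2×18.4 + 316.68×18.4
T ≈ 26.40 °C

T_f ≈ 26.4 °C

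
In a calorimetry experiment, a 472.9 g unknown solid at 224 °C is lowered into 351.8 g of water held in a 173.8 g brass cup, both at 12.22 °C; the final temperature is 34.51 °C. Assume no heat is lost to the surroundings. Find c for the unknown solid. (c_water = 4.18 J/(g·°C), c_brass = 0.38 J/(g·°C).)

Heat gained plus heat lost sum to zero:
472.9·c·(34.51 − 224) + 351.8·4.18·(34.51 − 12.22) + 173.8·0.38·(34.51 − 12.22) = 0
-89610 c = -34250
c = -34250/-89610 ≈ 0.3822 J/(g·°C)

c ≈ 0.382 J/(g·°C)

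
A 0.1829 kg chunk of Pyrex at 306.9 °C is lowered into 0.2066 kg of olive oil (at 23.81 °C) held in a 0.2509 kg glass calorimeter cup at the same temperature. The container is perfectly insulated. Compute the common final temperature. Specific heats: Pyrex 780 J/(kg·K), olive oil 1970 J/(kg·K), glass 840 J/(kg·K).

T_f ≈ 76.9 °C

Net heat exchanged in the isolated system is zero:
0.1829*780*(T − 306.9) + 0.2066*1970*(T − 23.81) + 0.2509*840*(T − 23.81) = 0
142.66(T − 306.9) + 407(T − 23.81) + 210.76(T − 23.81) = 0
(142.66 + 407 + 210.76) T = 142.66*306.9 + 407*23.81 + 210.76*23.81
T = 58492 / 760.42 = 76.9 °C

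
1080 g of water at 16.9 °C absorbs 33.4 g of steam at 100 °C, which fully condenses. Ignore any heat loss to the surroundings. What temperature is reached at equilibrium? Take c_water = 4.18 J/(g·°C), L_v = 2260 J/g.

T_f ≈ 35.6 °C

Taking heat into each body as positive, Σ m c ΔT = 0:
latent heat released on condensation: 33.4×2260 = 75484
  condensate cools 100→T: 33.4×4.18×(T − 100) = 139.61(T − 100)
  water warms: 1080×4.18×(T − 16.9) = 4514.4(T − 16.9)
4654 T = 75484 + 13961 + 76293 = 165739
T ≈ 35.61 °C (< 100 °C, so full condensation is consistent).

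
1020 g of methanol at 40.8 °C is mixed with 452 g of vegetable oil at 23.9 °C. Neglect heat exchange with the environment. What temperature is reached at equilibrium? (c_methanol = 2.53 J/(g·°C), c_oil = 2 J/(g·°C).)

T_f ≈ 36.4 °C

T_f is the heat-capacity-weighted average of the initial temperatures:
T_f = (2580.6·40.8 + 904·23.9) / (2580.6 + 904)
    = 126894 / 3484.6 ≈ 36.42 °C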